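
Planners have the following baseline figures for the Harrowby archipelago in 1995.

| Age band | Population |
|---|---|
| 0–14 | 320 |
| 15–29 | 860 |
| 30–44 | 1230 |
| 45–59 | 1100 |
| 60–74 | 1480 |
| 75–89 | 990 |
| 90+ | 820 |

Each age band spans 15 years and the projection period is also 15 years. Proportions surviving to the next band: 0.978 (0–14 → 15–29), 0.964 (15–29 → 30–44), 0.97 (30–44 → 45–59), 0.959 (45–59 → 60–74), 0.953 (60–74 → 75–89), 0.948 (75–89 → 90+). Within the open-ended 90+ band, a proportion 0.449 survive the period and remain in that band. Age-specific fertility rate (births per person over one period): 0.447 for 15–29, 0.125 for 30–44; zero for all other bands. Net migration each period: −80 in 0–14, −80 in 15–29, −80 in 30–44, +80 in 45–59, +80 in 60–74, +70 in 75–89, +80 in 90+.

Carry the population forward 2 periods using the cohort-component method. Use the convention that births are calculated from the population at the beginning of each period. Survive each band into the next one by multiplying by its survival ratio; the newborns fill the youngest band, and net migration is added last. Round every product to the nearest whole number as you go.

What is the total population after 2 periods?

Let group 1 be 0–14 through group 7 = 90+.
Period 1:
Births: 860 * 0.447 = 384  |  1230 * 0.125 = 154 ⇒ total 538
Group 2: 320 * 0.978 = 313
Group 3: 860 * 0.964 = 829
Group 4: 1230 * 0.97 = 1193
Group 5: 1100 * 0.959 = 1055
Group 6: 1480 * 0.953 = 1410
Group 7: 990 * 0.948 + 820 * 0.449 = 939 + 368 = 1307
Net migration: Group 1 − 80 → 458; Group 2 − 80 → 233; Group 3 − 80 → 749; Group 4 + 80 → 1273; Group 5 + 80 → 1135; Group 6 + 70 → 1480; Group 7 + 80 → 1387
Giving 458 / 233 / 749 / 1273 / 1135 / 1480 / 1387.
Period 2:
Births: 233 * 0.447 = 104  |  749 * 0.125 = 94 ⇒ total 198
Group 2: 458 * 0.978 = 448
Group 3: 233 * 0.964 = 225
Group 4: 749 * 0.97 = 727
Group 5: 1273 * 0.959 = 1221
Group 6: 1135 * 0.953 = 1082
Group 7: 1480 * 0.948 + 1387 * 0.449 = 1403 + 623 = 2026
Net migration: Group 1 − 80 → 118; Group 2 − 80 → 368; Group 3 − 80 → 145; Group 4 + 80 → 807; Group 5 + 80 → 1301; Group 6 + 70 → 1152; Group 7 + 80 → 2106
Giving 118 / 368 / 145 / 807 / 1301 / 1152 / 2106.
Total after period 2: 118 + 368 + 145 + 807 + 1301 + 1152 + 2106 = 5997

5997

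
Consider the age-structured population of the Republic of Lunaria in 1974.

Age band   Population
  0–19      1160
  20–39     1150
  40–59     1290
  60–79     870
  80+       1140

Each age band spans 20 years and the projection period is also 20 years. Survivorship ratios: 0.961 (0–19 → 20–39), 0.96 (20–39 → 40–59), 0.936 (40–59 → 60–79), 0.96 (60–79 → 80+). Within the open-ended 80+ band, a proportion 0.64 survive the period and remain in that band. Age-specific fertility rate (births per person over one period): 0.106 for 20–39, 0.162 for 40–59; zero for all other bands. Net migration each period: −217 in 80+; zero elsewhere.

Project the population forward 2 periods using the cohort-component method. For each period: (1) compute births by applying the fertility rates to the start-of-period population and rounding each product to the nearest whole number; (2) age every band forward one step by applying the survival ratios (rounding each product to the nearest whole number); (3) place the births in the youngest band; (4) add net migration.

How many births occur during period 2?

(Groups numbered youngest = 1 to oldest = 5.)
Period 1.
Births: 1150 × 0.106 = 122  |  1290 × 0.162 = 209 → 331
Group 2: 1160 × 0.961 = 1115
Group 3: 1150 × 0.96 = 1104
Group 4: 1290 × 0.936 = 1207
Group 5: 870 × 0.96 + 1140 × 0.64 = 835 + 730 = 1565
Net migration: Group 5 − 217 → 1348
Population now: 0–19=331, 20–39=1115, 40–59=1104, 60–79=1207, 80+=1348
Period 2.
Births: 1115 × 0.106 = 118  |  1104 × 0.162 = 179 → 297
Group 2: 331 × 0.961 = 318
Group 3: 1115 × 0.96 = 1070
Group 4: 1104 × 0.936 = 1033
Group 5: 1207 × 0.96 + 1348 × 0.64 = 1159 + 863 = 2022
Net migration: Group 5 − 217 → 1805
Population now: 0–19=297, 20–39=318, 40–59=1070, 60–79=1033, 80+=1805

297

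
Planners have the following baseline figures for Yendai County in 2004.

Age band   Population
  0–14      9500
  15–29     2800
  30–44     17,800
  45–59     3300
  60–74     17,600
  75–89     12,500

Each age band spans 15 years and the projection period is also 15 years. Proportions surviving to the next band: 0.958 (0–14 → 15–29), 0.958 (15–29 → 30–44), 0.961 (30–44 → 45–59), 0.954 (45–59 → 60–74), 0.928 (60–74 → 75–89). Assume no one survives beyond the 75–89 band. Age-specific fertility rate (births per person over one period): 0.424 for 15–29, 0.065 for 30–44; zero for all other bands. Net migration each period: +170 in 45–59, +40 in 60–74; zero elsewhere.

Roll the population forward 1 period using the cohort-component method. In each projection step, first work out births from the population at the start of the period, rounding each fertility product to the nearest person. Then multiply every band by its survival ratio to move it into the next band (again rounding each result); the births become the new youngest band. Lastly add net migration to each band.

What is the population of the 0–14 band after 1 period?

[period 1]
Births: 2800 * 0.424 = 1187 ; 17800 * 0.065 = 1157 → total 2344
15–29: 9500 * 0.958 = 9101
30–44: 2800 * 0.958 = 2682
45–59: 17800 * 0.961 = 17106
60–74: 3300 * 0.954 = 3148
75–89: 17600 * 0.928 = 16333
Net migration: 45–59 + 170 → 17276; 60–74 + 40 → 3188
→ [2344, 9101, 2682, 17276, 3188, 16333]

2344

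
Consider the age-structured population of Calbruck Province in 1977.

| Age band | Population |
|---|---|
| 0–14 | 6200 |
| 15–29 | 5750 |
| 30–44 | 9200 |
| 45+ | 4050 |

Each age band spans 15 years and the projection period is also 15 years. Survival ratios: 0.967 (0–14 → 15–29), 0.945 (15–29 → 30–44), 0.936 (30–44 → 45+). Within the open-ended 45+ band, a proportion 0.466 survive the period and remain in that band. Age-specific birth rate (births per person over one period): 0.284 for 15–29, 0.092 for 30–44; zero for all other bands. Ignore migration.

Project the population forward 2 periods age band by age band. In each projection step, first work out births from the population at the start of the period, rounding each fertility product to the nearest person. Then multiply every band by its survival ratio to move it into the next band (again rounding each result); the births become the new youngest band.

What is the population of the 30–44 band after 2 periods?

5665

Call the groups 1 to 4, youngest first.
Period 1.
Births: 5750 × 0.284 = 1633 ; 9200 × 0.092 = 846 ⇒ total 2479
Group 2: 6200 × 0.967 = 5995
Group 3: 5750 × 0.945 = 5434
Group 4: 9200 × 0.936 + 4050 × 0.466 = 8611 + 1887 = 10498
Population now: 0–14=2479, 15–29=5995, 30–44=5434, 45+=10498
Period 2.
Births: 5995 × 0.284 = 1703 ; 5434 × 0.092 = 500 ⇒ total 2203
Group 2: 2479 × 0.967 = 2397
Group 3: 5995 × 0.945 = 5665
Group 4: 5434 × 0.936 + 10498 × 0.466 = 5086 + 4892 = 9978
Population now: 0–14=2203, 15–29=2397, 30–44=5665, 45+=9978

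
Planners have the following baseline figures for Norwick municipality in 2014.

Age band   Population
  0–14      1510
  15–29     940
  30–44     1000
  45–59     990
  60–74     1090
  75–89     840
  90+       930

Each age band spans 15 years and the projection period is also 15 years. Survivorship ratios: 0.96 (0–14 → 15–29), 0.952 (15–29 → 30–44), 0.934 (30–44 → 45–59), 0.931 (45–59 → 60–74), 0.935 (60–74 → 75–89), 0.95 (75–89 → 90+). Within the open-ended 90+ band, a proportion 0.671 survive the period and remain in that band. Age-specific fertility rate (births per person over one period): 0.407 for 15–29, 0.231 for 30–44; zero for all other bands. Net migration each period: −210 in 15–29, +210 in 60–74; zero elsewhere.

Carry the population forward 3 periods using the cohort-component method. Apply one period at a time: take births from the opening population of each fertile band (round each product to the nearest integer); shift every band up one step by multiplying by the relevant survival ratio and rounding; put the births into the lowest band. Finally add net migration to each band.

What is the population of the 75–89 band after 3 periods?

1010

Let band 1 be 0–14 through band 7 = 90+.
After projecting period 1:
Births: 940 × 0.407 = 383 ; 1000 × 0.231 = 231 → total 614
Band 2: 1510 × 0.96 = 1450
Band 3: 940 × 0.952 = 895
Band 4: 1000 × 0.934 = 934
Band 5: 990 × 0.931 = 922
Band 6: 1090 × 0.935 = 1019
Band 7: 840 × 0.95 + 930 × 0.671 = 798 + 624 = 1422
Net migration: Band 2 − 210 → 1240; Band 5 + 210 → 1132
→ [614, 1240, 895, 934, 1132, 1019, 1422]
After projecting period 2:
Births: 1240 × 0.407 = 505 ; 895 × 0.231 = 207 → total 712
Band 2: 614 × 0.96 = 589
Band 3: 1240 × 0.952 = 1180
Band 4: 895 × 0.934 = 836
Band 5: 934 × 0.931 = 870
Band 6: 1132 × 0.935 = 1058
Band 7: 1019 × 0.95 + 1422 × 0.671 = 968 + 954 = 1922
Net migration: Band 2 − 210 → 379; Band 5 + 210 → 1080
→ [712, 379, 1180, 836, 1080, 1058, 1922]
After projecting period 3:
Births: 379 × 0.407 = 154 ; 1180 × 0.231 = 273 → total 427
Band 2: 712 × 0.96 = 684
Band 3: 379 × 0.952 = 361
Band 4: 1180 × 0.934 = 1102
Band 5: 836 × 0.931 = 778
Band 6: 1080 × 0.935 = 1010
Band 7: 1058 × 0.95 + 1922 × 0.671 = 1005 + 1290 = 2295
Net migration: Band 2 − 210 → 474; Band 5 + 210 → 988
→ [427, 474, 361, 1102, 988, 1010, 2295]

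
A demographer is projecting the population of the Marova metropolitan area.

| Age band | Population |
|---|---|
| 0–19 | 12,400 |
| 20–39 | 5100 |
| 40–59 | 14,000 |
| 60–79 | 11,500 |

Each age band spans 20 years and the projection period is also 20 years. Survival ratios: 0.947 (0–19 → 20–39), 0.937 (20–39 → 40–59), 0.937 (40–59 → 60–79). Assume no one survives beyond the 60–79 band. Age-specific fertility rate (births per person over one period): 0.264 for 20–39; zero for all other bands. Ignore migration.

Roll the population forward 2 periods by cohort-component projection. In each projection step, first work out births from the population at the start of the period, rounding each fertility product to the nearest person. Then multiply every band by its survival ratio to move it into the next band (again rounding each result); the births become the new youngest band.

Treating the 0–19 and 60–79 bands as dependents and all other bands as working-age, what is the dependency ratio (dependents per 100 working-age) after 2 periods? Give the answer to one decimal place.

61.7

Numbering the groups 1..4 from youngest to oldest:
Period 1.
Births: 5100 * 0.264 = 1346
Group 2: 12400 * 0.947 = 11743
Group 3: 5100 * 0.937 = 4779
Group 4: 14000 * 0.937 = 13118
Population now: 0–19=1346, 20–39=11743, 40–59=4779, 60–79=13118
Period 2.
Births: 11743 * 0.264 = 3100
Group 2: 1346 * 0.947 = 1275
Group 3: 11743 * 0.937 = 11003
Group 4: 4779 * 0.937 = 4478
Population now: 0–19=3100, 20–39=1275, 40–59=11003, 60–79=4478
Dependents (band 0–19 + band 60–79) = 3100 + 4478 = 7578; working-age = 12278; ratio = 7578/12278 × 100 = 61.7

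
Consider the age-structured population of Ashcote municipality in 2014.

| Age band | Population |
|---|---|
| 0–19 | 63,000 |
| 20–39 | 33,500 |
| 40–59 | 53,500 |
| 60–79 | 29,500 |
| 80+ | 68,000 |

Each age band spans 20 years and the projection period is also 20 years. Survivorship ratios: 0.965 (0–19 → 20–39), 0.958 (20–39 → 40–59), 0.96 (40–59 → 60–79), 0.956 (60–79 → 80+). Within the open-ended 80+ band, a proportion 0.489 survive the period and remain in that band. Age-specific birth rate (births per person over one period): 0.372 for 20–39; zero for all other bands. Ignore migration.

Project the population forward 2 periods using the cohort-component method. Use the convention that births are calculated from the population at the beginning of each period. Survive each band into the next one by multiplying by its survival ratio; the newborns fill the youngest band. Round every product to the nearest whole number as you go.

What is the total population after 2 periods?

202844

Period 1.
Births: 33500 × 0.372 = 12462
20–39: 63000 × 0.965 = 60795
40–59: 33500 × 0.958 = 32093
60–79: 53500 × 0.96 = 51360
80+: 29500 × 0.956 + 68000 × 0.489 = 28202 + 33252 = 61454
→ [12462, 60795, 32093, 51360, 61454]
Period 2.
Births: 60795 × 0.372 = 22616
20–39: 12462 × 0.965 = 12026
40–59: 60795 × 0.958 = 58242
60–79: 32093 × 0.96 = 30809
80+: 51360 × 0.956 + 61454 × 0.489 = 49100 + 30051 = 79151
→ [22616, 12026, 58242, 30809, 79151]
Total after period 2: 22616 + 12026 + 58242 + 30809 + 79151 = 202844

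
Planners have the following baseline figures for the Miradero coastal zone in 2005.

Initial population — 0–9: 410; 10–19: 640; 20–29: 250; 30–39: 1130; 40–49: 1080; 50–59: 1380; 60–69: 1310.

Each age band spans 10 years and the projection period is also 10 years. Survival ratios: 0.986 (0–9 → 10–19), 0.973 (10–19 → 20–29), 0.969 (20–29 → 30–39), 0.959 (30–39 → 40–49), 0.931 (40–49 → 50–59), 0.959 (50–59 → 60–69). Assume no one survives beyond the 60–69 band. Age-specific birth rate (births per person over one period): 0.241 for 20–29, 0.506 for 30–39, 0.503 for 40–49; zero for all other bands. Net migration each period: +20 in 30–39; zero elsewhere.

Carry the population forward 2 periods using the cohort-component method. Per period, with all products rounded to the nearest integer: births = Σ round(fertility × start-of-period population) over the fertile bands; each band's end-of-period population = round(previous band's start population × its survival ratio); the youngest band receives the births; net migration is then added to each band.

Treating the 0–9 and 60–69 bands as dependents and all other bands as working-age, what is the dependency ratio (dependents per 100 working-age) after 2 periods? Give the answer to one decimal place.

Period 1.
Births: 250 * 0.241 = 60  |  1130 * 0.506 = 572  |  1080 * 0.503 = 543 → total 1175
10–19: 410 * 0.986 = 404
20–29: 640 * 0.973 = 623
30–39: 250 * 0.969 = 242
40–49: 1130 * 0.959 = 1084
50–59: 1080 * 0.931 = 1005
60–69: 1380 * 0.959 = 1323
Net migration: 30–39 + 20 → 262
→ [1175, 404, 623, 262, 1084, 1005, 1323]
Period 2.
Births: 623 * 0.241 = 150  |  262 * 0.506 = 133  |  1084 * 0.503 = 545 → total 828
10–19: 1175 * 0.986 = 1159
20–29: 404 * 0.973 = 393
30–39: 623 * 0.969 = 604
40–49: 262 * 0.959 = 251
50–59: 1084 * 0.931 = 1009
60–69: 1005 * 0.959 = 964
Net migration: 30–39 + 20 → 624
→ [828, 1159, 393, 624, 251, 1009, 964]
Dependents (band 0–9 + band 60–69) = 828 + 964 = 1792; working-age = 3436; ratio = 1792/3436 × 100 = 52.2

52.2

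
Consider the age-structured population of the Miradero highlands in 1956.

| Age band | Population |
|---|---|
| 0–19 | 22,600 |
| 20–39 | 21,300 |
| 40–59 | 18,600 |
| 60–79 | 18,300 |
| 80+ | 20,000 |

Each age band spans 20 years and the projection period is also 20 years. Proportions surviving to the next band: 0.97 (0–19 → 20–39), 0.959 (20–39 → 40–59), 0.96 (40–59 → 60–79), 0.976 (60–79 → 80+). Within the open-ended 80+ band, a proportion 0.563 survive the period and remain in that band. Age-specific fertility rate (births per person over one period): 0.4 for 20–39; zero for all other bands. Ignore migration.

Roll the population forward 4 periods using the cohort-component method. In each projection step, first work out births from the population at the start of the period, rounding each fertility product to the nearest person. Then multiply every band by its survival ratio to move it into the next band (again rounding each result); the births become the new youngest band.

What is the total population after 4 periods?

63568

After projecting period 1:
Births: 21300 × 0.4 = 8520
20–39: 22600 × 0.97 = 21922
40–59: 21300 × 0.959 = 20427
60–79: 18600 × 0.96 = 17856
80+: 18300 × 0.976 + 20000 × 0.563 = 17861 + 11260 = 29121
Giving 8520 / 21922 / 20427 / 17856 / 29121.
After projecting period 2:
Births: 21922 × 0.4 = 8769
20–39: 8520 × 0.97 = 8264
40–59: 21922 × 0.959 = 21023
60–79: 20427 × 0.96 = 19610
80+: 17856 × 0.976 + 29121 × 0.563 = 17427 + 16395 = 33822
Giving 8769 / 8264 / 21023 / 19610 / 33822.
After projecting period 3:
Births: 8264 × 0.4 = 3306
20–39: 8769 × 0.97 = 8506
40–59: 8264 × 0.959 = 7925
60–79: 21023 × 0.96 = 20182
80+: 19610 × 0.976 + 33822 × 0.563 = 19139 + 19042 = 38181
Giving 3306 / 8506 / 7925 / 20182 / 38181.
After projecting period 4:
Births: 8506 × 0.4 = 3402
20–39: 3306 × 0.97 = 3207
40–59: 8506 × 0.959 = 8157
60–79: 7925 × 0.96 = 7608
80+: 20182 × 0.976 + 38181 × 0.563 = 19698 + 21496 = 41194
Giving 3402 / 3207 / 8157 / 7608 / 41194.
Total after period 4: 3402 + 3207 + 8157 + 7608 + 41194 = 63568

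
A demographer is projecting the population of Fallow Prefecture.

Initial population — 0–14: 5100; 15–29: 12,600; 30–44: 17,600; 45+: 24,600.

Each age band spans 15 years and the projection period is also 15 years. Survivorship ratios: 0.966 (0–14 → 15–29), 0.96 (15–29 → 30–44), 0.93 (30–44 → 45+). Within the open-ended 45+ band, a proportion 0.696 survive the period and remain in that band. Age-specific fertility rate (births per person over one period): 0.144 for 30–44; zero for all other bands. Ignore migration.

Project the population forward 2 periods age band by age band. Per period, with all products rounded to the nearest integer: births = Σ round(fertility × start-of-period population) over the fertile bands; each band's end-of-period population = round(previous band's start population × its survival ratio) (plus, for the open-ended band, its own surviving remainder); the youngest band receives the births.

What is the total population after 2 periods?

Let band 1 be 0–14 through band 4 = 45+.
Period 1:
Births: 17600 * 0.144 = 2534
Band 2: 5100 * 0.966 = 4927
Band 3: 12600 * 0.96 = 12096
Band 4: 17600 * 0.93 + 24600 * 0.696 = 16368 + 17122 = 33490
Population now: 0–14=2534, 15–29=4927, 30–44=12096, 45+=33490
Period 2:
Births: 12096 * 0.144 = 1742
Band 2: 2534 * 0.966 = 2448
Band 3: 4927 * 0.96 = 4730
Band 4: 12096 * 0.93 + 33490 * 0.696 = 11249 + 23309 = 34558
Population now: 0–14=1742, 15–29=2448, 30–44=4730, 45+=34558
Total after period 2: 1742 + 2448 + 4730 + 34558 = 43478

43478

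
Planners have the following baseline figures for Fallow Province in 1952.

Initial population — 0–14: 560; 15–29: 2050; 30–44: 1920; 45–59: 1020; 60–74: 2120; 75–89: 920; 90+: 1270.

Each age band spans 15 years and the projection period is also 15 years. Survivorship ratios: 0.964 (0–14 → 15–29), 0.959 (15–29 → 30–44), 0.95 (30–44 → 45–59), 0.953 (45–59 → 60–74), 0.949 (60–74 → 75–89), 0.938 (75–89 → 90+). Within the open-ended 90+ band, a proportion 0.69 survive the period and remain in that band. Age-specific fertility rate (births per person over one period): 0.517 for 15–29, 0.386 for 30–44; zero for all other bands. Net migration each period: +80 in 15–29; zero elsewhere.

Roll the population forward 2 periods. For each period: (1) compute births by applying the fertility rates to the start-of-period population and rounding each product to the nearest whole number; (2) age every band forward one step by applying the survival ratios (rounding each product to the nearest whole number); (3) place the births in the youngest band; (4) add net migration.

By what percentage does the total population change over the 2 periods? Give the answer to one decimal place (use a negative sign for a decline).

— Period 1 —
Births: 2050 * 0.517 = 1060 ; 1920 * 0.386 = 741 → 1801
15–29: 560 * 0.964 = 540
30–44: 2050 * 0.959 = 1966
45–59: 1920 * 0.95 = 1824
60–74: 1020 * 0.953 = 972
75–89: 2120 * 0.949 = 2012
90+: 920 * 0.938 + 1270 * 0.69 = 863 + 876 = 1739
Net migration: 15–29 + 80 → 620
Population now: 0–14=1801, 15–29=620, 30–44=1966, 45–59=1824, 60–74=972, 75–89=2012, 90+=1739
— Period 2 —
Births: 620 * 0.517 = 321 ; 1966 * 0.386 = 759 → 1080
15–29: 1801 * 0.964 = 1736
30–44: 620 * 0.959 = 595
45–59: 1966 * 0.95 = 1868
60–74: 1824 * 0.953 = 1738
75–89: 972 * 0.949 = 922
90+: 2012 * 0.938 + 1739 * 0.69 = 1887 + 1200 = 3087
Net migration: 15–29 + 80 → 1816
Population now: 0–14=1080, 15–29=1816, 30–44=595, 45–59=1868, 60–74=1738, 75–89=922, 90+=3087
Total: 9860 → 11106; change = 1246; percentage change = 12.6%

12.6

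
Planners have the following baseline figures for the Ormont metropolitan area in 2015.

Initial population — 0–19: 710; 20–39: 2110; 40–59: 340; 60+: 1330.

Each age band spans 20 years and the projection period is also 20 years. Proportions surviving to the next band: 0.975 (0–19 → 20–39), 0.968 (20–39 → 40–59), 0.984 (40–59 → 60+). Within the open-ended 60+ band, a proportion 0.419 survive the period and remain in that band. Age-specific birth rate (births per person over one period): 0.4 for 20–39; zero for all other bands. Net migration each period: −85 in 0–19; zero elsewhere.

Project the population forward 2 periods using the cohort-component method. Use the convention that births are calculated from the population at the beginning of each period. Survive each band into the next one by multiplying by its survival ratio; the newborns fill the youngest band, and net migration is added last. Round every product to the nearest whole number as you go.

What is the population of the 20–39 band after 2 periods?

740

Period 1:
Births: 2110 × 0.4 = 844
20–39: 710 × 0.975 = 692
40–59: 2110 × 0.968 = 2042
60+: 340 × 0.984 + 1330 × 0.419 = 335 + 557 = 892
Net migration: 0–19 − 85 → 759
End of period: [759, 692, 2042, 892]
Period 2:
Births: 692 × 0.4 = 277
20–39: 759 × 0.975 = 740
40–59: 692 × 0.968 = 670
60+: 2042 × 0.984 + 892 × 0.419 = 2009 + 374 = 2383
Net migration: 0–19 − 85 → 192
End of period: [192, 740, 670, 2383]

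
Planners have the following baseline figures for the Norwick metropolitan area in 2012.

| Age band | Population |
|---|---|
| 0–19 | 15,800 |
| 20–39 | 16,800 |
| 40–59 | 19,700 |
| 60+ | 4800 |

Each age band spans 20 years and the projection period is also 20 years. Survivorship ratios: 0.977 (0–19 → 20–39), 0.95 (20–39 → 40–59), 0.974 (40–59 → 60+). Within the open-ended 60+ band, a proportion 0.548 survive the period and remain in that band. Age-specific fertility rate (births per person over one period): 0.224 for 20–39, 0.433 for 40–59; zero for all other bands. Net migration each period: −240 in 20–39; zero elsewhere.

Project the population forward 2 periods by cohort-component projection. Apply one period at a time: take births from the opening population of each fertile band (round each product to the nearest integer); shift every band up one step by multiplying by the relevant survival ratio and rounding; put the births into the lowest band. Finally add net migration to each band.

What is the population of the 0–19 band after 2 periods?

10315

Call the bands 1 to 4, youngest first.
After projecting period 1:
Births: 16800 * 0.224 = 3763  |  19700 * 0.433 = 8530 — total 12293
Band 2: 15800 * 0.977 = 15437
Band 3: 16800 * 0.95 = 15960
Band 4: 19700 * 0.974 + 4800 * 0.548 = 19188 + 2630 = 21818
Net migration: Band 2 − 240 → 15197
Population now: 0–19=12293, 20–39=15197, 40–59=15960, 60+=21818
After projecting period 2:
Births: 15197 * 0.224 = 3404  |  15960 * 0.433 = 6911 — total 10315
Band 2: 12293 * 0.977 = 12010
Band 3: 15197 * 0.95 = 14437
Band 4: 15960 * 0.974 + 21818 * 0.548 = 15545 + 11956 = 27501
Net migration: Band 2 − 240 → 11770
Population now: 0–19=10315, 20–39=11770, 40–59=14437, 60+=27501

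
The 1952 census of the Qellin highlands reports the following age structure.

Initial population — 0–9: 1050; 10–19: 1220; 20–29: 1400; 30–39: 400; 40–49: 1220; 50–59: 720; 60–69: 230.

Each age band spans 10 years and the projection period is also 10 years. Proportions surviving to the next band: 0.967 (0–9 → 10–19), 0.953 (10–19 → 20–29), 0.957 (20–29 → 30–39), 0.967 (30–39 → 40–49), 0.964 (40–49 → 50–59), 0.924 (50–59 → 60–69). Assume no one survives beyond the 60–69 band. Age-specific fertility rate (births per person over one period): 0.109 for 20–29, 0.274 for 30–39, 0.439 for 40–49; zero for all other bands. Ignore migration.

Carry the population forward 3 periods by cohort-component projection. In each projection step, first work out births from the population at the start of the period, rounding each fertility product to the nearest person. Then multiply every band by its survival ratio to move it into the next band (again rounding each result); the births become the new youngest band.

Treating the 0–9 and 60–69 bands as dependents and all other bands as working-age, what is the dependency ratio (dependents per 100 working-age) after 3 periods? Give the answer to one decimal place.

28.6

Period 1:
Births: 1400 × 0.109 = 153, 400 × 0.274 = 110, 1220 × 0.439 = 536 ⇒ total 799
10–19: 1050 × 0.967 = 1015
20–29: 1220 × 0.953 = 1163
30–39: 1400 × 0.957 = 1340
40–49: 400 × 0.967 = 387
50–59: 1220 × 0.964 = 1176
60–69: 720 × 0.924 = 665
→ [799, 1015, 1163, 1340, 387, 1176, 665]
Period 2:
Births: 1163 × 0.109 = 127, 1340 × 0.274 = 367, 387 × 0.439 = 170 ⇒ total 664
10–19: 799 × 0.967 = 773
20–29: 1015 × 0.953 = 967
30–39: 1163 × 0.957 = 1113
40–49: 1340 × 0.967 = 1296
50–59: 387 × 0.964 = 373
60–69: 1176 × 0.924 = 1087
→ [664, 773, 967, 1113, 1296, 373, 1087]
Period 3:
Births: 967 × 0.109 = 105, 1113 × 0.274 = 305, 1296 × 0.439 = 569 ⇒ total 979
10–19: 664 × 0.967 = 642
20–29: 773 × 0.953 = 737
30–39: 967 × 0.957 = 925
40–49: 1113 × 0.967 = 1076
50–59: 1296 × 0.964 = 1249
60–69: 373 × 0.924 = 345
→ [979, 642, 737, 925, 1076, 1249, 345]
Dependents (band 0–9 + band 60–69) = 979 + 345 = 1324; working-age = 4629; ratio = 1324/4629 × 100 = 28.6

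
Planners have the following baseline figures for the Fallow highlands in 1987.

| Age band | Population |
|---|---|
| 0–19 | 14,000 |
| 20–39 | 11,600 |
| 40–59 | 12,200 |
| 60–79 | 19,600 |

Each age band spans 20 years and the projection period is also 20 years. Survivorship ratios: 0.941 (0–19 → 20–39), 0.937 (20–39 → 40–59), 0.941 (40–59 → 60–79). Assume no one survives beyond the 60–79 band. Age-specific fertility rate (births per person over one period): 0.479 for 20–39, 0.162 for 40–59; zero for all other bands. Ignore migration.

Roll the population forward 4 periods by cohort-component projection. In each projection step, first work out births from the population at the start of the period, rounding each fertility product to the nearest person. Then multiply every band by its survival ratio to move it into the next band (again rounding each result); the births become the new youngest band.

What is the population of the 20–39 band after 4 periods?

Period 1.
Births: 11600 × 0.479 = 5556 ; 12200 × 0.162 = 1976 → total 7532
20–39: 14000 × 0.941 = 13174
40–59: 11600 × 0.937 = 10869
60–79: 12200 × 0.941 = 11480
→ [7532, 13174, 10869, 11480]
Period 2.
Births: 13174 × 0.479 = 6310 ; 10869 × 0.162 = 1761 → total 8071
20–39: 7532 × 0.941 = 7088
40–59: 13174 × 0.937 = 12344
60–79: 10869 × 0.941 = 10228
→ [8071, 7088, 12344, 10228]
Period 3.
Births: 7088 × 0.479 = 3395 ; 12344 × 0.162 = 2000 → total 5395
20–39: 8071 × 0.941 = 7595
40–59: 7088 × 0.937 = 6641
60–79: 12344 × 0.941 = 11616
→ [5395, 7595, 6641, 11616]
Period 4.
Births: 7595 × 0.479 = 3638 ; 6641 × 0.162 = 1076 → total 4714
20–39: 5395 × 0.941 = 5077
40–59: 7595 × 0.937 = 7117
60–79: 6641 × 0.941 = 6249
→ [4714, 5077, 7117, 6249]

5077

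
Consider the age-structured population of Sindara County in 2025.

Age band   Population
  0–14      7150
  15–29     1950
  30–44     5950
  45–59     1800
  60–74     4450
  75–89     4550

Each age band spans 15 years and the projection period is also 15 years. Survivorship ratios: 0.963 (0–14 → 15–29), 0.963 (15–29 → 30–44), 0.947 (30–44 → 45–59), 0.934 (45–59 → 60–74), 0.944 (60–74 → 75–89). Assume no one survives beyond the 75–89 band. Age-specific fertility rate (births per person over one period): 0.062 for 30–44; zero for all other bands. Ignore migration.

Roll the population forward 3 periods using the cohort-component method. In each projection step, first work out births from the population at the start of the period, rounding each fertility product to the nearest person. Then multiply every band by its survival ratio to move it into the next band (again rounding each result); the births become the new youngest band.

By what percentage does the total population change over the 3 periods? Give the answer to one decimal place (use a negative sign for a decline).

-46.7

Period 1.
Births: 5950 * 0.062 = 369
15–29: 7150 * 0.963 = 6885
30–44: 1950 * 0.963 = 1878
45–59: 5950 * 0.947 = 5635
60–74: 1800 * 0.934 = 1681
75–89: 4450 * 0.944 = 4201
→ [369, 6885, 1878, 5635, 1681, 4201]
Period 2.
Births: 1878 * 0.062 = 116
15–29: 369 * 0.963 = 355
30–44: 6885 * 0.963 = 6630
45–59: 1878 * 0.947 = 1778
60–74: 5635 * 0.934 = 5263
75–89: 1681 * 0.944 = 1587
→ [116, 355, 6630, 1778, 5263, 1587]
Period 3.
Births: 6630 * 0.062 = 411
15–29: 116 * 0.963 = 112
30–44: 355 * 0.963 = 342
45–59: 6630 * 0.947 = 6279
60–74: 1778 * 0.934 = 1661
75–89: 5263 * 0.944 = 4968
→ [411, 112, 342, 6279, 1661, 4968]
Total: 25850 → 13773; change = -12077; percentage change = -46.7%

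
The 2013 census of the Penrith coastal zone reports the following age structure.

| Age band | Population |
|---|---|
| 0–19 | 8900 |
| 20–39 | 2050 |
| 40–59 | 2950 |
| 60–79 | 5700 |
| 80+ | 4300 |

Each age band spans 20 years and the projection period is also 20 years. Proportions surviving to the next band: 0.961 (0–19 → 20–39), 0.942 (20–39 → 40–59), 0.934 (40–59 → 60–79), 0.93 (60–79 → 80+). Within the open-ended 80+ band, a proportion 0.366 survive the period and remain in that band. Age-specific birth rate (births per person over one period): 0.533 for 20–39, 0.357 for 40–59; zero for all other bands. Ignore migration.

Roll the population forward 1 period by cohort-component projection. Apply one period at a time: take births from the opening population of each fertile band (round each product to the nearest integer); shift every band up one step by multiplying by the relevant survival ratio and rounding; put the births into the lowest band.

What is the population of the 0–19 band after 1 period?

(Bands numbered youngest = 1 to oldest = 5.)
[period 1]
Births: 2050 * 0.533 = 1093, 2950 * 0.357 = 1053 → 2146
Band 2: 8900 * 0.961 = 8553
Band 3: 2050 * 0.942 = 1931
Band 4: 2950 * 0.934 = 2755
Band 5: 5700 * 0.93 + 4300 * 0.366 = 5301 + 1574 = 6875
Giving 2146 / 8553 / 1931 / 2755 / 6875.

2146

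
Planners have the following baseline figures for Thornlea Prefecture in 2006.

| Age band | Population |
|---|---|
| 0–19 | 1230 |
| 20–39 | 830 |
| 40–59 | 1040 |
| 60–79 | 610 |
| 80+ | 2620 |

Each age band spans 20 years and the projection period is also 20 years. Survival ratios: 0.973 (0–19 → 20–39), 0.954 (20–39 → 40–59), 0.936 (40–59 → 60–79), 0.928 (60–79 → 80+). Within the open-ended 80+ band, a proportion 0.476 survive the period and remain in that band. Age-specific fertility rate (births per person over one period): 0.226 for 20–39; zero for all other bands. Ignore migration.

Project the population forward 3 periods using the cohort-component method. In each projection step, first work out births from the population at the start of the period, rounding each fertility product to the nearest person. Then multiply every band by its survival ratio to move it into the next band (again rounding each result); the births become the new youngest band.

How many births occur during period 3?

Period 1.
Births: 830 × 0.226 = 188
20–39: 1230 × 0.973 = 1197
40–59: 830 × 0.954 = 792
60–79: 1040 × 0.936 = 973
80+: 610 × 0.928 + 2620 × 0.476 = 566 + 1247 = 1813
End of period: [188, 1197, 792, 973, 1813]
Period 2.
Births: 1197 × 0.226 = 271
20–39: 188 × 0.973 = 183
40–59: 1197 × 0.954 = 1142
60–79: 792 × 0.936 = 741
80+: 973 × 0.928 + 1813 × 0.476 = 903 + 863 = 1766
End of period: [271, 183, 1142, 741, 1766]
Period 3.
Births: 183 × 0.226 = 41
20–39: 271 × 0.973 = 264
40–59: 183 × 0.954 = 175
60–79: 1142 × 0.936 = 1069
80+: 741 × 0.928 + 1766 × 0.476 = 688 + 841 = 1529
End of period: [41, 264, 175, 1069, 1529]

41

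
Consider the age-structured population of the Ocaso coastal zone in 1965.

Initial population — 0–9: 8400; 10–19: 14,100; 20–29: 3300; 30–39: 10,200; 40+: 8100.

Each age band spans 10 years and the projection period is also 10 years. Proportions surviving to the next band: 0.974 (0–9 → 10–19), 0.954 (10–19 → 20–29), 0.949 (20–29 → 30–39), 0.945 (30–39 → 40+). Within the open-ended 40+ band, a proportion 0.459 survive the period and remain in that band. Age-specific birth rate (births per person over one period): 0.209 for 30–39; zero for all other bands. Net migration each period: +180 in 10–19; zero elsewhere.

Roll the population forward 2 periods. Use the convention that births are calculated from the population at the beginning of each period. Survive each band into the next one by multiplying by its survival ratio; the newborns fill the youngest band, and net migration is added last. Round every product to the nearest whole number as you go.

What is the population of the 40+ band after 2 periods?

After projecting period 1:
Births: 10200 × 0.209 = 2132
10–19: 8400 × 0.974 = 8182
20–29: 14100 × 0.954 = 13451
30–39: 3300 × 0.949 = 3132
40+: 10200 × 0.945 + 8100 × 0.459 = 9639 + 3718 = 13357
Net migration: 10–19 + 180 → 8362
Population now: 0–9=2132, 10–19=8362, 20–29=13451, 30–39=3132, 40+=13357
After projecting period 2:
Births: 3132 × 0.209 = 655
10–19: 2132 × 0.974 = 2077
20–29: 8362 × 0.954 = 7977
30–39: 13451 × 0.949 = 12765
40+: 3132 × 0.945 + 13357 × 0.459 = 2960 + 6131 = 9091
Net migration: 10–19 + 180 → 2257
Population now: 0–9=655, 10–19=2257, 20–29=7977, 30–39=12765, 40+=9091

9091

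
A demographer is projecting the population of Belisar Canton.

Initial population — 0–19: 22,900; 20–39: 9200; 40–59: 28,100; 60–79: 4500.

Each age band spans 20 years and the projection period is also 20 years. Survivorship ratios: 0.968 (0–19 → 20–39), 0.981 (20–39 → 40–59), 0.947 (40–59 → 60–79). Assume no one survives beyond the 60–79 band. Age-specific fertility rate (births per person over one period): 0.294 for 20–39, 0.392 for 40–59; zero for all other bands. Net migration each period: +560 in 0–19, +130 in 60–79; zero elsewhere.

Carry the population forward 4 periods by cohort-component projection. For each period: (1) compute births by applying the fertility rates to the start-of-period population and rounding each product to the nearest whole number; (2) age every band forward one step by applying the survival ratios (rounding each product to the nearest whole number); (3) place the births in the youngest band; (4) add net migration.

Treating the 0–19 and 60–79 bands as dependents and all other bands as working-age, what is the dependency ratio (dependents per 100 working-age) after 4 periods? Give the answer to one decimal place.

Numbering the bands 1..4 from youngest to oldest:
— Period 1 —
Births: 9200 * 0.294 = 2705 ; 28100 * 0.392 = 11015 — total 13720
Band 2: 22900 * 0.968 = 22167
Band 3: 9200 * 0.981 = 9025
Band 4: 28100 * 0.947 = 26611
Net migration: Band 1 + 560 → 14280; Band 4 + 130 → 26741
→ [14280, 22167, 9025, 26741]
— Period 2 —
Births: 22167 * 0.294 = 6517 ; 9025 * 0.392 = 3538 — total 10055
Band 2: 14280 * 0.968 = 13823
Band 3: 22167 * 0.981 = 21746
Band 4: 9025 * 0.947 = 8547
Net migration: Band 1 + 560 → 10615; Band 4 + 130 → 8677
→ [10615, 13823, 21746, 8677]
— Period 3 —
Births: 13823 * 0.294 = 4064 ; 21746 * 0.392 = 8524 — total 12588
Band 2: 10615 * 0.968 = 10275
Band 3: 13823 * 0.981 = 13560
Band 4: 21746 * 0.947 = 20593
Net migration: Band 1 + 560 → 13148; Band 4 + 130 → 20723
→ [13148, 10275, 13560, 20723]
— Period 4 —
Births: 10275 * 0.294 = 3021 ; 13560 * 0.392 = 5316 — total 8337
Band 2: 13148 * 0.968 = 12727
Band 3: 10275 * 0.981 = 10080
Band 4: 13560 * 0.947 = 12841
Net migration: Band 1 + 560 → 8897; Band 4 + 130 → 12971
→ [8897, 12727, 10080, 12971]
Dependents (band 0–19 + band 60–79) = 8897 + 12971 = 21868; working-age = 22807; ratio = 21868/22807 × 100 = 95.9

95.9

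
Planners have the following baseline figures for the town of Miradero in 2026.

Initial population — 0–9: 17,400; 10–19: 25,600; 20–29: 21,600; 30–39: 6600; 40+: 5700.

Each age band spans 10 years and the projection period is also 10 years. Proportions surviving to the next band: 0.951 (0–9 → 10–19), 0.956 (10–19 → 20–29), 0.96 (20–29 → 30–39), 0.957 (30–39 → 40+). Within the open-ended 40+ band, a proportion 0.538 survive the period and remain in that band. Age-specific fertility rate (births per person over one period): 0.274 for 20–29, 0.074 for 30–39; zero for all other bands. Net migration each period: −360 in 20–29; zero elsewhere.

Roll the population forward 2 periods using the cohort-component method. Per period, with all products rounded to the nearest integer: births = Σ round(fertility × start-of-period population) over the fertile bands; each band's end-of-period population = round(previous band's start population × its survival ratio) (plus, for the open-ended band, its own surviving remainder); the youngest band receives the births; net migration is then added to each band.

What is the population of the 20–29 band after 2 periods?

— Period 1 —
Births: 21600 × 0.274 = 5918 ; 6600 × 0.074 = 488 → total 6406
10–19: 17400 × 0.951 = 16547
20–29: 25600 × 0.956 = 24474
30–39: 21600 × 0.96 = 20736
40+: 6600 × 0.957 + 5700 × 0.538 = 6316 + 3067 = 9383
Net migration: 20–29 − 360 → 24114
Population now: 0–9=6406, 10–19=16547, 20–29=24114, 30–39=20736, 40+=9383
— Period 2 —
Births: 24114 × 0.274 = 6607 ; 20736 × 0.074 = 1534 → total 8141
10–19: 6406 × 0.951 = 6092
20–29: 16547 × 0.956 = 15819
30–39: 24114 × 0.96 = 23149
40+: 20736 × 0.957 + 9383 × 0.538 = 19844 + 5048 = 24892
Net migration: 20–29 − 360 → 15459
Population now: 0–9=8141, 10–19=6092, 20–29=15459, 30–39=23149, 40+=24892

15459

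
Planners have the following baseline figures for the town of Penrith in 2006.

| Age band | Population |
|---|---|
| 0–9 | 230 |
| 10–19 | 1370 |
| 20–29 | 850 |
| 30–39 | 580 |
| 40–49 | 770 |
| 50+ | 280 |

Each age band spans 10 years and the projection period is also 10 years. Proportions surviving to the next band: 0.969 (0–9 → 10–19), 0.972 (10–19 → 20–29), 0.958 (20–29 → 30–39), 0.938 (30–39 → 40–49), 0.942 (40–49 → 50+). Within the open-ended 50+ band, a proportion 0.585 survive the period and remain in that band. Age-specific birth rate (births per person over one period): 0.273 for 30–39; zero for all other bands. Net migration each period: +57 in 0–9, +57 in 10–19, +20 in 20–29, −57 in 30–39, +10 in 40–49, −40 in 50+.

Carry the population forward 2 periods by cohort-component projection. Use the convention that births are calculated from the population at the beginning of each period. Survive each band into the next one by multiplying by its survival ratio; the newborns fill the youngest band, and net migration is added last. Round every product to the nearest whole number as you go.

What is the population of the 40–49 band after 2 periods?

720

— Period 1 —
Births: 580 × 0.273 = 158
10–19: 230 × 0.969 = 223
20–29: 1370 × 0.972 = 1332
30–39: 850 × 0.958 = 814
40–49: 580 × 0.938 = 544
50+: 770 × 0.942 + 280 × 0.585 = 725 + 164 = 889
Net migration: 0–9 + 57 → 215; 10–19 + 57 → 280; 20–29 + 20 → 1352; 30–39 − 57 → 757; 40–49 + 10 → 554; 50+ − 40 → 849
→ [215, 280, 1352, 757, 554, 849]
— Period 2 —
Births: 757 × 0.273 = 207
10–19: 215 × 0.969 = 208
20–29: 280 × 0.972 = 272
30–39: 1352 × 0.958 = 1295
40–49: 757 × 0.938 = 710
50+: 554 × 0.942 + 849 × 0.585 = 522 + 497 = 1019
Net migration: 0–9 + 57 → 264; 10–19 + 57 → 265; 20–29 + 20 → 292; 30–39 − 57 → 1238; 40–49 + 10 → 720; 50+ − 40 → 979
→ [264, 265, 292, 1238, 720, 979]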